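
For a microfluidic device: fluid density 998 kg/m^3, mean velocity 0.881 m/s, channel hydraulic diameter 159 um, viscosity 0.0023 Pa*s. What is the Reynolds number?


Step 1: Convert Dh to meters: Dh = 159e-6 m
Step 2: Re = rho * v * Dh / mu
Re = 998 * 0.881 * 159e-6 / 0.0023
Re = 60.782


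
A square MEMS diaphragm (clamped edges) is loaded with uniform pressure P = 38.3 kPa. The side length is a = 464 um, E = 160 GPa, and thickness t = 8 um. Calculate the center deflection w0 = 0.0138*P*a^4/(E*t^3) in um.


Step 1: Convert pressure to compatible units (E is in GPa, so P in GPa).
P = 38.3 kPa = 38.3e-6 GPa
Step 2: Compute numerator: 0.0138 * P * a^4.
a^4 = 464^4 = 46352367616
numerator = 0.0138 * 38.3e-6 * 46352367616 = 2.44991e+04
Step 3: Compute denominator: E * t^3 = 160 * 8^3 = 81920
Step 4: w0 = numerator / denominator = 2.44991e+04 / 81920 = 0.2991 um


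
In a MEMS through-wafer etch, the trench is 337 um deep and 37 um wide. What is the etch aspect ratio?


Step 1: AR = depth / width
Step 2: AR = 337 / 37
AR = 9.1


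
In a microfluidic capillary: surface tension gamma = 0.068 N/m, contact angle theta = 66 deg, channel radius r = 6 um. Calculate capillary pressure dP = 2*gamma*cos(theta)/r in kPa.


Step 1: cos(66 deg) = 0.4067
Step 2: Convert r to m: r = 6e-6 m
Step 3: dP = 2 * 0.068 * 0.4067 / 6e-6 = 9218.5 Pa
Step 4: Convert Pa to kPa (divide by 1000).
dP = 9.22 kPa


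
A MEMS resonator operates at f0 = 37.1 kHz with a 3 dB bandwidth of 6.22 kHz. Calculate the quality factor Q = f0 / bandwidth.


Step 1: Q = f0 / bandwidth
Step 2: Q = 37.1 / 6.22
Q = 6.0


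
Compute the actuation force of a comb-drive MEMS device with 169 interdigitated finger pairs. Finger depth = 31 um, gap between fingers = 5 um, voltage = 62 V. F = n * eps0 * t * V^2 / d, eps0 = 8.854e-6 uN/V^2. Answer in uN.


Step 1: Parameters: n=169, eps0=8.854e-6 uN/V^2, t=31 um, V=62 V, d=5 um
Step 2: V^2 = 3844
Step 3: F = 169 * 8.854e-6 * 31 * 3844 / 5
F = 35.662 uN


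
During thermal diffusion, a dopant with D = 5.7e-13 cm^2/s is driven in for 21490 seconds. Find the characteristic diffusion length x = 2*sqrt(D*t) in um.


Step 1: Compute D*t = 5.7e-13 * 21490 = 1.22493e-08 cm^2
Step 2: sqrt(D*t) = 1.10677e-04 cm
Step 3: x = 2 * 1.10677e-04 cm = 2.21354e-04 cm
Step 4: Convert to um (1 cm = 1e4 um): x = 2.214 um


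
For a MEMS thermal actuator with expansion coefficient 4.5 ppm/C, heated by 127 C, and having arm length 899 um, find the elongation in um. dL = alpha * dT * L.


Step 1: Convert CTE: alpha = 4.5 ppm/C = 4.5e-6 /C
Step 2: dL = 4.5e-6 * 127 * 899
dL = 0.5138 um


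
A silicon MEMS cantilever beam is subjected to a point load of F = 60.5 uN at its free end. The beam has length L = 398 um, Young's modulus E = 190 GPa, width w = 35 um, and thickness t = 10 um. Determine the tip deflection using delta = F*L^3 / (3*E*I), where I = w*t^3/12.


Step 1: Calculate the second moment of area.
I = w * t^3 / 12 = 35 * 10^3 / 12 = 2916.6667 um^4
Step 2: Convert E to consistent units (1 GPa = 1000 uN/um^2).
E = 190 GPa = 190000 uN/um^2
Step 3: Calculate tip deflection.
delta = F * L^3 / (3 * E * I)
delta = 60.5 * 398^3 / (3 * 190000 * 2916.6667)
delta = 2.2943 um


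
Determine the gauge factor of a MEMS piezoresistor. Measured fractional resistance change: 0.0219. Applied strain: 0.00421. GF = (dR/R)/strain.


Step 1: Identify values.
dR/R = 0.0219, strain = 0.00421
Step 2: GF = (dR/R) / strain = 0.0219 / 0.00421
GF = 5.2


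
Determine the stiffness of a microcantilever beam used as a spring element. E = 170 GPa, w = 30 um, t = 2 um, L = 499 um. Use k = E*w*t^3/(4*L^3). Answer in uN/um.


Step 1: Convert E to consistent units (1 GPa = 1000 uN/um^2).
E = 170 GPa = 170000 uN/um^2
Step 2: Compute t^3 = 2^3 = 8
Step 3: Compute L^3 = 499^3 = 124251499
Step 4: k = 170000 * 30 * 8 / (4 * 124251499)
k = 0.0821 uN/um


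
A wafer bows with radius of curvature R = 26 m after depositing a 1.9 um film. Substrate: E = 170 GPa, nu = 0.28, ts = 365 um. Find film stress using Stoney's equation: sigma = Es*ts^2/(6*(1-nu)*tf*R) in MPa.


Step 1: Compute numerator: Es * ts^2 = 170 * 365^2 = 22648250 (GPa*um^2)
Step 2: Compute denominator (R in um): 6*(1-nu)*tf*R = 6*0.72*1.9*26e6 = 213408000.0 (um^2)
Step 3: sigma (GPa) = 22648250 / 213408000.0 = 1.06127e-01 GPa
Step 4: Convert to MPa (x1000): sigma = 106.1 MPa


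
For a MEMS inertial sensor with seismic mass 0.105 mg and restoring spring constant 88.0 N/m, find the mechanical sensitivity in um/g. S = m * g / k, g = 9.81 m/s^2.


Step 1: Convert mass: m = 0.105 mg = 1.05e-07 kg
Step 2: S = m * g / k = 1.05e-07 * 9.81 / 88.0
Step 3: S = 1.17e-08 m/g
Step 4: Convert to um/g: S = 0.012 um/g


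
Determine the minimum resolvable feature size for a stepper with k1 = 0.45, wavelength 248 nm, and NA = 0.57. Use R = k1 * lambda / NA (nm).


Step 1: Identify values: k1 = 0.45, lambda = 248 nm, NA = 0.57
Step 2: R = k1 * lambda / NA
R = 0.45 * 248 / 0.57
R = 195.8 nm


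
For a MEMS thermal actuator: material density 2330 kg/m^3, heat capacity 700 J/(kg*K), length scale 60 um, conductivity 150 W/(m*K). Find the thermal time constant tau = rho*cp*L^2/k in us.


Step 1: Convert L to m: L = 60e-6 m
Step 2: L^2 = (60e-6)^2 = 3.6e-09 m^2
Step 3: tau = 2330 * 700 * 3.6e-09 / 150 = 3.9144e-05 s
Step 4: Convert to microseconds (multiply by 1e6).
tau = 39.144 us


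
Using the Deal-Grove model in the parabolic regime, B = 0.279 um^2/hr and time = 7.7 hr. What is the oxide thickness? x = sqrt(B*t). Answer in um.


Step 1: Compute B*t = 0.279 * 7.7 = 2.1483
Step 2: x = sqrt(2.1483)
x = 1.466 um


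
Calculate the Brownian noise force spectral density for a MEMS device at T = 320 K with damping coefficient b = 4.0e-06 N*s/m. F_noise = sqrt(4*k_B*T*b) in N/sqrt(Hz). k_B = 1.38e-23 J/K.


Step 1: Compute 4 * k_B * T * b
= 4 * 1.38e-23 * 320 * 4.0e-06
= 7.0656e-26 N^2/Hz
Step 2: F_noise = sqrt(7.0656e-26)
F_noise = 2.66e-13 N/sqrt(Hz)


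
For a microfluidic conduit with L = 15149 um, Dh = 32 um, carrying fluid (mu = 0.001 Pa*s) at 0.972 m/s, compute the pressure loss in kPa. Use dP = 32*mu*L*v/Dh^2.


Step 1: Convert to SI: L = 15149e-6 m, Dh = 32e-6 m
Step 2: dP = 32 * 0.001 * 15149e-6 * 0.972 / (32e-6)^2
Step 3: dP = 460150.88 Pa
Step 4: Convert to kPa: dP = 460.15 kPa


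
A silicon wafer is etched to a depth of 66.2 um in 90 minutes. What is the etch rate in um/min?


Step 1: Etch rate = depth / time
Step 2: rate = 66.2 / 90
rate = 0.736 um/min


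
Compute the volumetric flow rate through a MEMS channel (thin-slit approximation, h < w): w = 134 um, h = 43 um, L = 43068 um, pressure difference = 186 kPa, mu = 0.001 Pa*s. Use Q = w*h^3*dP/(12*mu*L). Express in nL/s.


Step 1: Convert all dimensions to SI (meters).
w = 134e-6 m, h = 43e-6 m, L = 43068e-6 m, dP = 186e3 Pa
Step 2: Q = w * h^3 * dP / (12 * mu * L)
Q = 134e-6 * (43e-6)^3 * 186e3 / (12 * 0.001 * 43068e-6) = 3.83430944e-09 m^3/s
Step 3: Convert Q from m^3/s to nL/s (1 m^3 = 1e12 nL, so multiply by 1e12).
Q = 3834.309 nL/s


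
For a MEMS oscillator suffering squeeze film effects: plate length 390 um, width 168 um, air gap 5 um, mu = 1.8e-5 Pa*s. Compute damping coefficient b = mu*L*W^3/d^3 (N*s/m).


Step 1: Convert to SI.
L = 390e-6 m, W = 168e-6 m, d = 5e-6 m
Step 2: W^3 = (168e-6)^3 = 4.74e-12 m^3
Step 3: d^3 = (5e-6)^3 = 1.25e-16 m^3
Step 4: b = 1.8e-5 * 390e-6 * 4.74e-12 / 1.25e-16
b = 2.66e-04 N*s/m


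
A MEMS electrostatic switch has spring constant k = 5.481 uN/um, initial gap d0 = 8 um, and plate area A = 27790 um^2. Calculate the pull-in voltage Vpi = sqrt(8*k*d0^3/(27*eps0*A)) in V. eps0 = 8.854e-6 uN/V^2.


Step 1: Compute numerator: 8 * k * d0^3 = 8 * 5.481 * 8^3 = 22450.176
Step 2: Compute denominator: 27 * eps0 * A = 27 * 8.854e-6 * 27790 = 6.643422
Step 3: Vpi = sqrt(22450.176 / 6.643422)
Vpi = 58.13 V


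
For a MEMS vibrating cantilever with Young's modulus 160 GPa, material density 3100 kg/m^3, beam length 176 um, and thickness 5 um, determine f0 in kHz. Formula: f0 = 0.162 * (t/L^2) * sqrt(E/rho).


Step 1: Convert units to SI.
t_SI = 5e-6 m, L_SI = 176e-6 m
Step 2: Calculate sqrt(E/rho).
sqrt(160e9 / 3100) = 7184.21 m/s
Step 3: Compute f0.
f0 = 0.162 * 5e-6 / (176e-6)^2 * 7184.21 = 187861.9 Hz = 187.86 kHz


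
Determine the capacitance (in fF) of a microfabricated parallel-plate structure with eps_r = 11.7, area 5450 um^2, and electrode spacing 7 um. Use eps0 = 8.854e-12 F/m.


Step 1: Convert area to m^2: A = 5450e-12 m^2
Step 2: Convert gap to m: d = 7e-6 m
Step 3: C = eps0 * eps_r * A / d
C = 8.854e-12 * 11.7 * 5450e-12 / 7e-6
Step 4: Convert to fF (multiply by 1e15).
C = 80.65 fF


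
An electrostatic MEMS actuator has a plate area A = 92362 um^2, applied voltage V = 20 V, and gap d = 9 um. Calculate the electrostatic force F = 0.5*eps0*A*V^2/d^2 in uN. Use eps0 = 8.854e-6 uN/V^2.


Step 1: Identify parameters.
eps0 = 8.854e-6 uN/V^2, A = 92362 um^2, V = 20 V, d = 9 um
Step 2: Compute V^2 = 20^2 = 400
Step 3: Compute d^2 = 9^2 = 81
Step 4: F = 0.5 * 8.854e-6 * 92362 * 400 / 81
F = 2.019 uN


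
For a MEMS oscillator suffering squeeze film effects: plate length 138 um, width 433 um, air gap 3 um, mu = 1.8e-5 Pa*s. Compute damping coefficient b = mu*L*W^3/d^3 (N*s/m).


Step 1: Convert to SI.
L = 138e-6 m, W = 433e-6 m, d = 3e-6 m
Step 2: W^3 = (433e-6)^3 = 8.12e-11 m^3
Step 3: d^3 = (3e-6)^3 = 2.70e-17 m^3
Step 4: b = 1.8e-5 * 138e-6 * 8.12e-11 / 2.70e-17
b = 7.47e-03 N*s/m


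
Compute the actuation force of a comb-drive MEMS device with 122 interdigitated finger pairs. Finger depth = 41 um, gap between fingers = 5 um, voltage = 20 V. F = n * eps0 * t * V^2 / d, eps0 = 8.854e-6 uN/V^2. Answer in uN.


Step 1: Parameters: n=122, eps0=8.854e-6 uN/V^2, t=41 um, V=20 V, d=5 um
Step 2: V^2 = 400
Step 3: F = 122 * 8.854e-6 * 41 * 400 / 5
F = 3.543 uN


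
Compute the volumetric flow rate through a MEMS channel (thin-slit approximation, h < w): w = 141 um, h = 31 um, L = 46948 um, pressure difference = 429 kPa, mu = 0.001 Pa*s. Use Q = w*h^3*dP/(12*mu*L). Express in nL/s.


Step 1: Convert all dimensions to SI (meters).
w = 141e-6 m, h = 31e-6 m, L = 46948e-6 m, dP = 429e3 Pa
Step 2: Q = w * h^3 * dP / (12 * mu * L)
Q = 141e-6 * (31e-6)^3 * 429e3 / (12 * 0.001 * 46948e-6) = 3.19862365e-09 m^3/s
Step 3: Convert Q from m^3/s to nL/s (1 m^3 = 1e12 nL, so multiply by 1e12).
Q = 3198.624 nL/s


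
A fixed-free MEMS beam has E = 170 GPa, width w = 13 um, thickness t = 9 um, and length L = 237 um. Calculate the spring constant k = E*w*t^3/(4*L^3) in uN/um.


Step 1: Convert E to consistent units (1 GPa = 1000 uN/um^2).
E = 170 GPa = 170000 uN/um^2
Step 2: Compute t^3 = 9^3 = 729
Step 3: Compute L^3 = 237^3 = 13312053
Step 4: k = 170000 * 13 * 729 / (4 * 13312053)
k = 30.2562 uN/um


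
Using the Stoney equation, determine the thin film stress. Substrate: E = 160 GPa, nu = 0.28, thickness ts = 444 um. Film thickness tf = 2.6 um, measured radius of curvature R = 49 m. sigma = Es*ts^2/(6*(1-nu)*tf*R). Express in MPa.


Step 1: Compute numerator: Es * ts^2 = 160 * 444^2 = 31541760 (GPa*um^2)
Step 2: Compute denominator (R in um): 6*(1-nu)*tf*R = 6*0.72*2.6*49e6 = 550368000.0 (um^2)
Step 3: sigma (GPa) = 31541760 / 550368000.0 = 5.731e-02 GPa
Step 4: Convert to MPa (x1000): sigma = 57.3 MPa


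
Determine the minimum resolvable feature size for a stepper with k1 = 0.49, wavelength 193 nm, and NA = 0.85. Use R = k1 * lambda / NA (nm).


Step 1: Identify values: k1 = 0.49, lambda = 193 nm, NA = 0.85
Step 2: R = k1 * lambda / NA
R = 0.49 * 193 / 0.85
R = 111.3 nm


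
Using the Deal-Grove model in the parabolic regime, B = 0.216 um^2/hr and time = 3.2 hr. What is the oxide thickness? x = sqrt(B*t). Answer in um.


Step 1: Compute B*t = 0.216 * 3.2 = 0.6912
Step 2: x = sqrt(0.6912)
x = 0.831 um


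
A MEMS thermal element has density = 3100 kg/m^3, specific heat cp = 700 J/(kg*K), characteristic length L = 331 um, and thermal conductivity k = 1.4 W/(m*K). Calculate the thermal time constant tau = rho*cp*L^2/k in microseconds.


Step 1: Convert L to m: L = 331e-6 m
Step 2: L^2 = (331e-6)^2 = 1.09561e-07 m^2
Step 3: tau = 3100 * 700 * 1.09561e-07 / 1.4 = 1.6981955e-01 s
Step 4: Convert to microseconds (multiply by 1e6).
tau = 169819.55 us


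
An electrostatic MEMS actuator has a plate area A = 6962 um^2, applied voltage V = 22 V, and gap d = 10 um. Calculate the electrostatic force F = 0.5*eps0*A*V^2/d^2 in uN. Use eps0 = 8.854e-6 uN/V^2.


Step 1: Identify parameters.
eps0 = 8.854e-6 uN/V^2, A = 6962 um^2, V = 22 V, d = 10 um
Step 2: Compute V^2 = 22^2 = 484
Step 3: Compute d^2 = 10^2 = 100
Step 4: F = 0.5 * 8.854e-6 * 6962 * 484 / 100
F = 0.149 uN


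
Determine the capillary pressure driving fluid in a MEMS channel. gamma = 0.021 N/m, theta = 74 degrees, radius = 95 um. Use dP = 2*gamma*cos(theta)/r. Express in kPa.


Step 1: cos(74 deg) = 0.2756
Step 2: Convert r to m: r = 95e-6 m
Step 3: dP = 2 * 0.021 * 0.2756 / 95e-6 = 121.8 Pa
Step 4: Convert Pa to kPa (divide by 1000).
dP = 0.12 kPa


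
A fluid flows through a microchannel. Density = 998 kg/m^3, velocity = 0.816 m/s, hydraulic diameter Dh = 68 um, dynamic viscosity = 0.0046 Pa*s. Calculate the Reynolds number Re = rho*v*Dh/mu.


Step 1: Convert Dh to meters: Dh = 68e-6 m
Step 2: Re = rho * v * Dh / mu
Re = 998 * 0.816 * 68e-6 / 0.0046
Re = 12.038


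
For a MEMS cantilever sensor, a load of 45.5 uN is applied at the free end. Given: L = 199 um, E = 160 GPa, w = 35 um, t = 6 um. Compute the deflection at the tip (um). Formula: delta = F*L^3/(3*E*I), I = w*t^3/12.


Step 1: Calculate the second moment of area.
I = w * t^3 / 12 = 35 * 6^3 / 12 = 630.0 um^4
Step 2: Convert E to consistent units (1 GPa = 1000 uN/um^2).
E = 160 GPa = 160000 uN/um^2
Step 3: Calculate tip deflection.
delta = F * L^3 / (3 * E * I)
delta = 45.5 * 199^3 / (3 * 160000 * 630.0)
delta = 1.1857 um


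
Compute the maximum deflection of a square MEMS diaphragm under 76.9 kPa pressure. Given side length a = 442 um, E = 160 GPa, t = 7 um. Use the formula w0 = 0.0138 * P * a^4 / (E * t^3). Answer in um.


Step 1: Convert pressure to compatible units (E is in GPa, so P in GPa).
P = 76.9 kPa = 76.9e-6 GPa
Step 2: Compute numerator: 0.0138 * P * a^4.
a^4 = 442^4 = 38167092496
numerator = 0.0138 * 76.9e-6 * 38167092496 = 4.0504e+04
Step 3: Compute denominator: E * t^3 = 160 * 7^3 = 54880
Step 4: w0 = numerator / denominator = 4.0504e+04 / 54880 = 0.738 um


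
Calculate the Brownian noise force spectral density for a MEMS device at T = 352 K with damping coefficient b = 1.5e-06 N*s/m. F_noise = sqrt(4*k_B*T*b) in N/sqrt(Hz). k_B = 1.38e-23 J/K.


Step 1: Compute 4 * k_B * T * b
= 4 * 1.38e-23 * 352 * 1.5e-06
= 2.9146e-26 N^2/Hz
Step 2: F_noise = sqrt(2.9146e-26)
F_noise = 1.71e-13 N/sqrt(Hz)


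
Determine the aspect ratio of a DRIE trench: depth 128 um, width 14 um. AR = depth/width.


Step 1: AR = depth / width
Step 2: AR = 128 / 14
AR = 9.1


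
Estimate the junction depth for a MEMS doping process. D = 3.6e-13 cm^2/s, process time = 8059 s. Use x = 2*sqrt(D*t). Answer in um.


Step 1: Compute D*t = 3.6e-13 * 8059 = 2.90124e-09 cm^2
Step 2: sqrt(D*t) = 5.38632e-05 cm
Step 3: x = 2 * 5.38632e-05 cm = 1.077264e-04 cm
Step 4: Convert to um (1 cm = 1e4 um): x = 1.077 um


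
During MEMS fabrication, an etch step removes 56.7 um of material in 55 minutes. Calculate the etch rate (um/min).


Step 1: Etch rate = depth / time
Step 2: rate = 56.7 / 55
rate = 1.031 um/min


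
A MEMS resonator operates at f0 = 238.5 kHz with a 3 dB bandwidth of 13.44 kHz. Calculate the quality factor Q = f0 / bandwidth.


Step 1: Q = f0 / bandwidth
Step 2: Q = 238.5 / 13.44
Q = 17.7


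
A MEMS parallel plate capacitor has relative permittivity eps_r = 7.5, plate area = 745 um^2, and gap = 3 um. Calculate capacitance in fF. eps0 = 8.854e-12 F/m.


Step 1: Convert area to m^2: A = 745e-12 m^2
Step 2: Convert gap to m: d = 3e-6 m
Step 3: C = eps0 * eps_r * A / d
C = 8.854e-12 * 7.5 * 745e-12 / 3e-6
Step 4: Convert to fF (multiply by 1e15).
C = 16.49 fF


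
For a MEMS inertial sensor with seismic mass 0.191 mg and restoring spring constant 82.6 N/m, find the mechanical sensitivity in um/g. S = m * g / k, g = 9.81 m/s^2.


Step 1: Convert mass: m = 0.191 mg = 1.91e-07 kg
Step 2: S = m * g / k = 1.91e-07 * 9.81 / 82.6
Step 3: S = 2.27e-08 m/g
Step 4: Convert to um/g: S = 0.023 um/g


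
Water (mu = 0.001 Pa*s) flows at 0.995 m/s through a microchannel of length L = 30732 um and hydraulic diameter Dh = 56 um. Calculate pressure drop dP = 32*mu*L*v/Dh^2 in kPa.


Step 1: Convert to SI: L = 30732e-6 m, Dh = 56e-6 m
Step 2: dP = 32 * 0.001 * 30732e-6 * 0.995 / (56e-6)^2
Step 3: dP = 312023.88 Pa
Step 4: Convert to kPa: dP = 312.02 kPa


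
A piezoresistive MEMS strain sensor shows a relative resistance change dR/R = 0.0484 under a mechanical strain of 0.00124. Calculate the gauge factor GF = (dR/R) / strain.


Step 1: Identify values.
dR/R = 0.0484, strain = 0.00124
Step 2: GF = (dR/R) / strain = 0.0484 / 0.00124
GF = 39.0


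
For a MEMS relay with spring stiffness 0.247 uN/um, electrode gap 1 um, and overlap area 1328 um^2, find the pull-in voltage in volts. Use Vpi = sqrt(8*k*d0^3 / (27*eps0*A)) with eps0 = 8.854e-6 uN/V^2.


Step 1: Compute numerator: 8 * k * d0^3 = 8 * 0.247 * 1^3 = 1.976
Step 2: Compute denominator: 27 * eps0 * A = 27 * 8.854e-6 * 1328 = 0.317469
Step 3: Vpi = sqrt(1.976 / 0.317469)
Vpi = 2.49 V


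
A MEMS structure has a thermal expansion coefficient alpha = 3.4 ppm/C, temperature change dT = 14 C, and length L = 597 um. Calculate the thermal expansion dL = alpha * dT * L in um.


Step 1: Convert CTE: alpha = 3.4 ppm/C = 3.4e-6 /C
Step 2: dL = 3.4e-6 * 14 * 597
dL = 0.0284 um


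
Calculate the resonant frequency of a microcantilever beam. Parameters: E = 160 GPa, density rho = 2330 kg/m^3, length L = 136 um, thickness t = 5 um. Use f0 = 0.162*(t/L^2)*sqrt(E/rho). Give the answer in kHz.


Step 1: Convert units to SI.
t_SI = 5e-6 m, L_SI = 136e-6 m
Step 2: Calculate sqrt(E/rho).
sqrt(160e9 / 2330) = 8286.71 m/s
Step 3: Compute f0.
f0 = 0.162 * 5e-6 / (136e-6)^2 * 8286.71 = 362902.0 Hz = 362.9 kHz


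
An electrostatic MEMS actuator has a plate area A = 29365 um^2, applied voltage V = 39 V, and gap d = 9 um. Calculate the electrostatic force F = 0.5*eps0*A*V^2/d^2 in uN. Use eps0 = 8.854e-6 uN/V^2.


Step 1: Identify parameters.
eps0 = 8.854e-6 uN/V^2, A = 29365 um^2, V = 39 V, d = 9 um
Step 2: Compute V^2 = 39^2 = 1521
Step 3: Compute d^2 = 9^2 = 81
Step 4: F = 0.5 * 8.854e-6 * 29365 * 1521 / 81
F = 2.441 uN


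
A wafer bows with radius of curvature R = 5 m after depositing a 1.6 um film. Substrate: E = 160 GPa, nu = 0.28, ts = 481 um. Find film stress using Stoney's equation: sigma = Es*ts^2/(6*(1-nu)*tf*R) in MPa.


Step 1: Compute numerator: Es * ts^2 = 160 * 481^2 = 37017760 (GPa*um^2)
Step 2: Compute denominator (R in um): 6*(1-nu)*tf*R = 6*0.72*1.6*5e6 = 34560000.0 (um^2)
Step 3: sigma (GPa) = 37017760 / 34560000.0 = 1.071116e+00 GPa
Step 4: Convert to MPa (x1000): sigma = 1071.1 MPa


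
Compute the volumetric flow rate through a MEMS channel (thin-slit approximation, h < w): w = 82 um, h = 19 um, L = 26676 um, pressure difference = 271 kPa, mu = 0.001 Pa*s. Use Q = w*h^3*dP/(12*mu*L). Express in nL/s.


Step 1: Convert all dimensions to SI (meters).
w = 82e-6 m, h = 19e-6 m, L = 26676e-6 m, dP = 271e3 Pa
Step 2: Q = w * h^3 * dP / (12 * mu * L)
Q = 82e-6 * (19e-6)^3 * 271e3 / (12 * 0.001 * 26676e-6) = 4.7614803e-10 m^3/s
Step 3: Convert Q from m^3/s to nL/s (1 m^3 = 1e12 nL, so multiply by 1e12).
Q = 476.148 nL/s


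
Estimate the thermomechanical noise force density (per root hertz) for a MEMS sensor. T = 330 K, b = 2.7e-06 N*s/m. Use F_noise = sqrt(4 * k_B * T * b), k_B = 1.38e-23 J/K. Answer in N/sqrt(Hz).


Step 1: Compute 4 * k_B * T * b
= 4 * 1.38e-23 * 330 * 2.7e-06
= 4.9183e-26 N^2/Hz
Step 2: F_noise = sqrt(4.9183e-26)
F_noise = 2.22e-13 N/sqrt(Hz)


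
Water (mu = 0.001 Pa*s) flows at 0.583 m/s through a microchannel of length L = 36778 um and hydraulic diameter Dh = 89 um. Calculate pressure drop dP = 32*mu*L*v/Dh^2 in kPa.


Step 1: Convert to SI: L = 36778e-6 m, Dh = 89e-6 m
Step 2: dP = 32 * 0.001 * 36778e-6 * 0.583 / (89e-6)^2
Step 3: dP = 86621.69 Pa
Step 4: Convert to kPa: dP = 86.62 kPa


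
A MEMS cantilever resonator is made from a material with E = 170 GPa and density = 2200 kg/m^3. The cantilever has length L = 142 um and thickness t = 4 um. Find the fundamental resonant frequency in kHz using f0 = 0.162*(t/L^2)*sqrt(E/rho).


Step 1: Convert units to SI.
t_SI = 4e-6 m, L_SI = 142e-6 m
Step 2: Calculate sqrt(E/rho).
sqrt(170e9 / 2200) = 8790.49 m/s
Step 3: Compute f0.
f0 = 0.162 * 4e-6 / (142e-6)^2 * 8790.49 = 282495.4 Hz = 282.5 kHz


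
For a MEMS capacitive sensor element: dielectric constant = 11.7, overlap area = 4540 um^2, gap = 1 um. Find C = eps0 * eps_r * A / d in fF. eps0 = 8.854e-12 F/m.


Step 1: Convert area to m^2: A = 4540e-12 m^2
Step 2: Convert gap to m: d = 1e-6 m
Step 3: C = eps0 * eps_r * A / d
C = 8.854e-12 * 11.7 * 4540e-12 / 1e-6
Step 4: Convert to fF (multiply by 1e15).
C = 470.31 fF


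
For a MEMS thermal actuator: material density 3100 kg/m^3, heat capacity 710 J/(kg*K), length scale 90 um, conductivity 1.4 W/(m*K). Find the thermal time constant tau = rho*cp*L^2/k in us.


Step 1: Convert L to m: L = 90e-6 m
Step 2: L^2 = (90e-6)^2 = 8.1e-09 m^2
Step 3: tau = 3100 * 710 * 8.1e-09 / 1.4 = 1.273435714e-02 s
Step 4: Convert to microseconds (multiply by 1e6).
tau = 12734.357 us


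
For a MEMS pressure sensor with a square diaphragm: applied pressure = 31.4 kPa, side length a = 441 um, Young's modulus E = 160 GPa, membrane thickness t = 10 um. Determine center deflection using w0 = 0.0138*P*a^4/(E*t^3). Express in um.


Step 1: Convert pressure to compatible units (E is in GPa, so P in GPa).
P = 31.4 kPa = 31.4e-6 GPa
Step 2: Compute numerator: 0.0138 * P * a^4.
a^4 = 441^4 = 37822859361
numerator = 0.0138 * 31.4e-6 * 37822859361 = 1.63894e+04
Step 3: Compute denominator: E * t^3 = 160 * 10^3 = 160000
Step 4: w0 = numerator / denominator = 1.63894e+04 / 160000 = 0.1024 um


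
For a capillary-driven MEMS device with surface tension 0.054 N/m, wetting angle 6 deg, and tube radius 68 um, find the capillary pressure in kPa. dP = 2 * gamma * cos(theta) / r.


Step 1: cos(6 deg) = 0.9945
Step 2: Convert r to m: r = 68e-6 m
Step 3: dP = 2 * 0.054 * 0.9945 / 68e-6 = 1579.5 Pa
Step 4: Convert Pa to kPa (divide by 1000).
dP = 1.58 kPa


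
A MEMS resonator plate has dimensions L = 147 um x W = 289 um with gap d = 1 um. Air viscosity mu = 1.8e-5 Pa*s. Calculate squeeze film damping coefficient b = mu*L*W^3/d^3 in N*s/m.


Step 1: Convert to SI.
L = 147e-6 m, W = 289e-6 m, d = 1e-6 m
Step 2: W^3 = (289e-6)^3 = 2.41e-11 m^3
Step 3: d^3 = (1e-6)^3 = 1.00e-18 m^3
Step 4: b = 1.8e-5 * 147e-6 * 2.41e-11 / 1.00e-18
b = 6.39e-02 N*s/m


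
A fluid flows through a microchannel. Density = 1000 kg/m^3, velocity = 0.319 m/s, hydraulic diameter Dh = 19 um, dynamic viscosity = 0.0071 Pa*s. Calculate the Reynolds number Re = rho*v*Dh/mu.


Step 1: Convert Dh to meters: Dh = 19e-6 m
Step 2: Re = rho * v * Dh / mu
Re = 1000 * 0.319 * 19e-6 / 0.0071
Re = 0.854


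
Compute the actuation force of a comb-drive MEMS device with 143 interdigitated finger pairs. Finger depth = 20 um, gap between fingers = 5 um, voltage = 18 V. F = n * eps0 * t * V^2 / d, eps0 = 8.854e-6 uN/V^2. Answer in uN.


Step 1: Parameters: n=143, eps0=8.854e-6 uN/V^2, t=20 um, V=18 V, d=5 um
Step 2: V^2 = 324
Step 3: F = 143 * 8.854e-6 * 20 * 324 / 5
F = 1.641 uN


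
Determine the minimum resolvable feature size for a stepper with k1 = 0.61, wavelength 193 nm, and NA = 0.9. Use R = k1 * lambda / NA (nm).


Step 1: Identify values: k1 = 0.61, lambda = 193 nm, NA = 0.9
Step 2: R = k1 * lambda / NA
R = 0.61 * 193 / 0.9
R = 130.8 nm


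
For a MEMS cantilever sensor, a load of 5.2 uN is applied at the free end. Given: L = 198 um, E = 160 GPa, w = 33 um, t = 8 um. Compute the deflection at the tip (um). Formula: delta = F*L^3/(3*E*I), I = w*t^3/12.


Step 1: Calculate the second moment of area.
I = w * t^3 / 12 = 33 * 8^3 / 12 = 1408.0 um^4
Step 2: Convert E to consistent units (1 GPa = 1000 uN/um^2).
E = 160 GPa = 160000 uN/um^2
Step 3: Calculate tip deflection.
delta = F * L^3 / (3 * E * I)
delta = 5.2 * 198^3 / (3 * 160000 * 1408.0)
delta = 0.0597 um


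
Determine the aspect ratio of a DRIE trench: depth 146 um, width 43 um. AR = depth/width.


Step 1: AR = depth / width
Step 2: AR = 146 / 43
AR = 3.4


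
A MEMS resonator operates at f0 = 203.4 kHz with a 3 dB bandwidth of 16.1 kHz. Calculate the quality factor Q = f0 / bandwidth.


Step 1: Q = f0 / bandwidth
Step 2: Q = 203.4 / 16.1
Q = 12.6


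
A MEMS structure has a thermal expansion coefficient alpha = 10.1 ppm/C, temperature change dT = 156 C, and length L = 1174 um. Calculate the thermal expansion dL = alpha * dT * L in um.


Step 1: Convert CTE: alpha = 10.1 ppm/C = 10.1e-6 /C
Step 2: dL = 10.1e-6 * 156 * 1174
dL = 1.8498 um


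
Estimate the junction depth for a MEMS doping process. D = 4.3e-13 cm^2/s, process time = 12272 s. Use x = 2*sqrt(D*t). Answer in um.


Step 1: Compute D*t = 4.3e-13 * 12272 = 5.27696e-09 cm^2
Step 2: sqrt(D*t) = 7.26427e-05 cm
Step 3: x = 2 * 7.26427e-05 cm = 1.452854e-04 cm
Step 4: Convert to um (1 cm = 1e4 um): x = 1.453 um


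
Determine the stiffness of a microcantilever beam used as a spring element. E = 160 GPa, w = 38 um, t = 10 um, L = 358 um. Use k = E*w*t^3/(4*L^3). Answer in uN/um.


Step 1: Convert E to consistent units (1 GPa = 1000 uN/um^2).
E = 160 GPa = 160000 uN/um^2
Step 2: Compute t^3 = 10^3 = 1000
Step 3: Compute L^3 = 358^3 = 45882712
Step 4: k = 160000 * 38 * 1000 / (4 * 45882712)
k = 33.1279 uN/um


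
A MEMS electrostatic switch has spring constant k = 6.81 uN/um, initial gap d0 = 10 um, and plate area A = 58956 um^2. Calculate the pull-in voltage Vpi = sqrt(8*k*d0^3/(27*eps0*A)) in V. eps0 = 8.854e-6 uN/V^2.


Step 1: Compute numerator: 8 * k * d0^3 = 8 * 6.81 * 10^3 = 54480.0
Step 2: Compute denominator: 27 * eps0 * A = 27 * 8.854e-6 * 58956 = 14.093903
Step 3: Vpi = sqrt(54480.0 / 14.093903)
Vpi = 62.17 V


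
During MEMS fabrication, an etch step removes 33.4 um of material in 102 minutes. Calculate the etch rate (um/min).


Step 1: Etch rate = depth / time
Step 2: rate = 33.4 / 102
rate = 0.327 um/min


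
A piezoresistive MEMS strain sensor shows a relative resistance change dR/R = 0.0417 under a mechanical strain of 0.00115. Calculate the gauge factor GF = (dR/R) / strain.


Step 1: Identify values.
dR/R = 0.0417, strain = 0.00115
Step 2: GF = (dR/R) / strain = 0.0417 / 0.00115
GF = 36.3


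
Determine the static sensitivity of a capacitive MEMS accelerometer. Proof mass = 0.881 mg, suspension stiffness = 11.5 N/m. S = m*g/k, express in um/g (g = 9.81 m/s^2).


Step 1: Convert mass: m = 0.881 mg = 8.81e-07 kg
Step 2: S = m * g / k = 8.81e-07 * 9.81 / 11.5
Step 3: S = 7.52e-07 m/g
Step 4: Convert to um/g: S = 0.752 um/g


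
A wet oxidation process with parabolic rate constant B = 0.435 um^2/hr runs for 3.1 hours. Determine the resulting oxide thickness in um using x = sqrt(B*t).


Step 1: Compute B*t = 0.435 * 3.1 = 1.3485
Step 2: x = sqrt(1.3485)
x = 1.161 um


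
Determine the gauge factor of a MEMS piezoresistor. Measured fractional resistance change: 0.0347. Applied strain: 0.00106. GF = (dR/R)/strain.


Step 1: Identify values.
dR/R = 0.0347, strain = 0.00106
Step 2: GF = (dR/R) / strain = 0.0347 / 0.00106
GF = 32.7


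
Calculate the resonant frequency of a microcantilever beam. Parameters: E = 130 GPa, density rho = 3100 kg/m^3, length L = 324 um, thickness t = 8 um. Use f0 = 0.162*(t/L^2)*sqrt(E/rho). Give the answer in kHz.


Step 1: Convert units to SI.
t_SI = 8e-6 m, L_SI = 324e-6 m
Step 2: Calculate sqrt(E/rho).
sqrt(130e9 / 3100) = 6475.76 m/s
Step 3: Compute f0.
f0 = 0.162 * 8e-6 / (324e-6)^2 * 6475.76 = 79947.7 Hz = 79.95 kHz


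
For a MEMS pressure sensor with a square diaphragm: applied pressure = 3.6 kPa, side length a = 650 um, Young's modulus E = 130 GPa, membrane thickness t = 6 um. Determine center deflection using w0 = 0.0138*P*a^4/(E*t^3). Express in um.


Step 1: Convert pressure to compatible units (E is in GPa, so P in GPa).
P = 3.6 kPa = 3.6e-6 GPa
Step 2: Compute numerator: 0.0138 * P * a^4.
a^4 = 650^4 = 178506250000
numerator = 0.0138 * 3.6e-6 * 178506250000 = 8.86819e+03
Step 3: Compute denominator: E * t^3 = 130 * 6^3 = 28080
Step 4: w0 = numerator / denominator = 8.86819e+03 / 28080 = 0.3158 um


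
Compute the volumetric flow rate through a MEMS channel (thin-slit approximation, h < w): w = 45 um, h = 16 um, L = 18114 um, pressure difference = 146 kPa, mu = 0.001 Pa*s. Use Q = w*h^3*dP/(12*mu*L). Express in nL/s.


Step 1: Convert all dimensions to SI (meters).
w = 45e-6 m, h = 16e-6 m, L = 18114e-6 m, dP = 146e3 Pa
Step 2: Q = w * h^3 * dP / (12 * mu * L)
Q = 45e-6 * (16e-6)^3 * 146e3 / (12 * 0.001 * 18114e-6) = 1.2380258e-10 m^3/s
Step 3: Convert Q from m^3/s to nL/s (1 m^3 = 1e12 nL, so multiply by 1e12).
Q = 123.803 nL/s


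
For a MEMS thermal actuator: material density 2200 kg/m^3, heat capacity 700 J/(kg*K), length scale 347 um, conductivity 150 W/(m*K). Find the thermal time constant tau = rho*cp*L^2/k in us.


Step 1: Convert L to m: L = 347e-6 m
Step 2: L^2 = (347e-6)^2 = 1.20409e-07 m^2
Step 3: tau = 2200 * 700 * 1.20409e-07 / 150 = 1.23619907e-03 s
Step 4: Convert to microseconds (multiply by 1e6).
tau = 1236.199 us


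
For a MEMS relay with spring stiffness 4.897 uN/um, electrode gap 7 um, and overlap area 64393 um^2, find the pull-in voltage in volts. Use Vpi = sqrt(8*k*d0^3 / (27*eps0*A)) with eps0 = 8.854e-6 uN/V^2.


Step 1: Compute numerator: 8 * k * d0^3 = 8 * 4.897 * 7^3 = 13437.368
Step 2: Compute denominator: 27 * eps0 * A = 27 * 8.854e-6 * 64393 = 15.393662
Step 3: Vpi = sqrt(13437.368 / 15.393662)
Vpi = 29.55 V


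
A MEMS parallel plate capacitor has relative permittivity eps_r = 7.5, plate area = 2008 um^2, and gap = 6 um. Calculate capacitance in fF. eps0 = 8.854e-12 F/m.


Step 1: Convert area to m^2: A = 2008e-12 m^2
Step 2: Convert gap to m: d = 6e-6 m
Step 3: C = eps0 * eps_r * A / d
C = 8.854e-12 * 7.5 * 2008e-12 / 6e-6
Step 4: Convert to fF (multiply by 1e15).
C = 22.22 fF


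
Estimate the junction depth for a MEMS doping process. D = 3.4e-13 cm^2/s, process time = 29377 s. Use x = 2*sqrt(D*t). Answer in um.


Step 1: Compute D*t = 3.4e-13 * 29377 = 9.98818e-09 cm^2
Step 2: sqrt(D*t) = 9.99409e-05 cm
Step 3: x = 2 * 9.99409e-05 cm = 1.998818e-04 cm
Step 4: Convert to um (1 cm = 1e4 um): x = 1.999 um


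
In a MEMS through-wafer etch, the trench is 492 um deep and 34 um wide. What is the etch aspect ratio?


Step 1: AR = depth / width
Step 2: AR = 492 / 34
AR = 14.5


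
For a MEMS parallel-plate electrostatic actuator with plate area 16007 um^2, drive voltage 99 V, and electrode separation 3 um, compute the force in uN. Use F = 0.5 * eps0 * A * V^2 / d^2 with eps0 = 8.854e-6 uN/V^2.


Step 1: Identify parameters.
eps0 = 8.854e-6 uN/V^2, A = 16007 um^2, V = 99 V, d = 3 um
Step 2: Compute V^2 = 99^2 = 9801
Step 3: Compute d^2 = 3^2 = 9
Step 4: F = 0.5 * 8.854e-6 * 16007 * 9801 / 9
F = 77.17 uN


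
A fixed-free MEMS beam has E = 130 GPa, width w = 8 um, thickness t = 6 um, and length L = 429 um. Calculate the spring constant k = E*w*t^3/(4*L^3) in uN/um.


Step 1: Convert E to consistent units (1 GPa = 1000 uN/um^2).
E = 130 GPa = 130000 uN/um^2
Step 2: Compute t^3 = 6^3 = 216
Step 3: Compute L^3 = 429^3 = 78953589
Step 4: k = 130000 * 8 * 216 / (4 * 78953589)
k = 0.7113 uN/um


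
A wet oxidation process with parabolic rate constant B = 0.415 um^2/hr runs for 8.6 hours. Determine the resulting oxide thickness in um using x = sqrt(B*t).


Step 1: Compute B*t = 0.415 * 8.6 = 3.569
Step 2: x = sqrt(3.569)
x = 1.889 um


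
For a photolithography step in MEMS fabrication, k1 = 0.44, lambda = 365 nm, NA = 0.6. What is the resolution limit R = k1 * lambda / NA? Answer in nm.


Step 1: Identify values: k1 = 0.44, lambda = 365 nm, NA = 0.6
Step 2: R = k1 * lambda / NA
R = 0.44 * 365 / 0.6
R = 267.7 nm


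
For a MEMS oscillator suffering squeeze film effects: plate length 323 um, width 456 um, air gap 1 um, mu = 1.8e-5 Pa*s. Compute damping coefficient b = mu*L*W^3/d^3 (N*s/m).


Step 1: Convert to SI.
L = 323e-6 m, W = 456e-6 m, d = 1e-6 m
Step 2: W^3 = (456e-6)^3 = 9.48e-11 m^3
Step 3: d^3 = (1e-6)^3 = 1.00e-18 m^3
Step 4: b = 1.8e-5 * 323e-6 * 9.48e-11 / 1.00e-18
b = 5.51e-01 N*s/m


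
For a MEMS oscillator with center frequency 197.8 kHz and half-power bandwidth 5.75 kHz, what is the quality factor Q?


Step 1: Q = f0 / bandwidth
Step 2: Q = 197.8 / 5.75
Q = 34.4


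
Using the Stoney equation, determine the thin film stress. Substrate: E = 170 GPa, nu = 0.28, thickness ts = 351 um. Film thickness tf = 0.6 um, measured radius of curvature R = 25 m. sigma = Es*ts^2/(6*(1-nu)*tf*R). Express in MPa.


Step 1: Compute numerator: Es * ts^2 = 170 * 351^2 = 20944170 (GPa*um^2)
Step 2: Compute denominator (R in um): 6*(1-nu)*tf*R = 6*0.72*0.6*25e6 = 64800000.0 (um^2)
Step 3: sigma (GPa) = 20944170 / 64800000.0 = 3.23213e-01 GPa
Step 4: Convert to MPa (x1000): sigma = 323.2 MPa


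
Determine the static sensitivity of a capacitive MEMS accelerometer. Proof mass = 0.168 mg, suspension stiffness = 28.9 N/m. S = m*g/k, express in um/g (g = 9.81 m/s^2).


Step 1: Convert mass: m = 0.168 mg = 1.68e-07 kg
Step 2: S = m * g / k = 1.68e-07 * 9.81 / 28.9
Step 3: S = 5.70e-08 m/g
Step 4: Convert to um/g: S = 0.057 um/g


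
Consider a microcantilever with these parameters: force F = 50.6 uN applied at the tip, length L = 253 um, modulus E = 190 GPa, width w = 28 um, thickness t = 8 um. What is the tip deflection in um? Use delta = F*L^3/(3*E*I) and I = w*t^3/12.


Step 1: Calculate the second moment of area.
I = w * t^3 / 12 = 28 * 8^3 / 12 = 1194.6667 um^4
Step 2: Convert E to consistent units (1 GPa = 1000 uN/um^2).
E = 190 GPa = 190000 uN/um^2
Step 3: Calculate tip deflection.
delta = F * L^3 / (3 * E * I)
delta = 50.6 * 253^3 / (3 * 190000 * 1194.6667)
delta = 1.2033 um


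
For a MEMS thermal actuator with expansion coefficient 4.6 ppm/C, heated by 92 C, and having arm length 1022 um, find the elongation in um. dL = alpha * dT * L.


Step 1: Convert CTE: alpha = 4.6 ppm/C = 4.6e-6 /C
Step 2: dL = 4.6e-6 * 92 * 1022
dL = 0.4325 um


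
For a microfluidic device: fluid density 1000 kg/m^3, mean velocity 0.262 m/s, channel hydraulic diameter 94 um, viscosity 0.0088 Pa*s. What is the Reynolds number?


Step 1: Convert Dh to meters: Dh = 94e-6 m
Step 2: Re = rho * v * Dh / mu
Re = 1000 * 0.262 * 94e-6 / 0.0088
Re = 2.799


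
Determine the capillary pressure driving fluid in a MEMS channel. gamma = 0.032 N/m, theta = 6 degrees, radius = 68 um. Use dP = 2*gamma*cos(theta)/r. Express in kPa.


Step 1: cos(6 deg) = 0.9945
Step 2: Convert r to m: r = 68e-6 m
Step 3: dP = 2 * 0.032 * 0.9945 / 68e-6 = 936.0 Pa
Step 4: Convert Pa to kPa (divide by 1000).
dP = 0.94 kPa


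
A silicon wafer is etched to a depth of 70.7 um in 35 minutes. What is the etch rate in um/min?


Step 1: Etch rate = depth / time
Step 2: rate = 70.7 / 35
rate = 2.02 um/min


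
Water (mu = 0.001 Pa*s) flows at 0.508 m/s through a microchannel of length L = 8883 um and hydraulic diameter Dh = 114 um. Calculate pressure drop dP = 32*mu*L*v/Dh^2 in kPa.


Step 1: Convert to SI: L = 8883e-6 m, Dh = 114e-6 m
Step 2: dP = 32 * 0.001 * 8883e-6 * 0.508 / (114e-6)^2
Step 3: dP = 11111.27 Pa
Step 4: Convert to kPa: dP = 11.11 kPa


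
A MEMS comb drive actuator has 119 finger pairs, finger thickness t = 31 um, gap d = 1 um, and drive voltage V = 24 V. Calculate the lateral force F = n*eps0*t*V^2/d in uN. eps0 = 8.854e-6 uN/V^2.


Step 1: Parameters: n=119, eps0=8.854e-6 uN/V^2, t=31 um, V=24 V, d=1 um
Step 2: V^2 = 576
Step 3: F = 119 * 8.854e-6 * 31 * 576 / 1
F = 18.814 uN


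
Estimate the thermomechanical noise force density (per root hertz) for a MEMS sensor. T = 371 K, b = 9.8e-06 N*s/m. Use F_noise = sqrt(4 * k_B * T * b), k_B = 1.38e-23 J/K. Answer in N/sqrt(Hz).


Step 1: Compute 4 * k_B * T * b
= 4 * 1.38e-23 * 371 * 9.8e-06
= 2.0070e-25 N^2/Hz
Step 2: F_noise = sqrt(2.0070e-25)
F_noise = 4.48e-13 N/sqrt(Hz)


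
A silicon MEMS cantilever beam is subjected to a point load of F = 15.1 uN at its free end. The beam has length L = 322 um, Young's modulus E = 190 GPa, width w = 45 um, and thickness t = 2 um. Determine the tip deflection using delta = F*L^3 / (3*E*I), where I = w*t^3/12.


Step 1: Calculate the second moment of area.
I = w * t^3 / 12 = 45 * 2^3 / 12 = 30.0 um^4
Step 2: Convert E to consistent units (1 GPa = 1000 uN/um^2).
E = 190 GPa = 190000 uN/um^2
Step 3: Calculate tip deflection.
delta = F * L^3 / (3 * E * I)
delta = 15.1 * 322^3 / (3 * 190000 * 30.0)
delta = 29.4814 um


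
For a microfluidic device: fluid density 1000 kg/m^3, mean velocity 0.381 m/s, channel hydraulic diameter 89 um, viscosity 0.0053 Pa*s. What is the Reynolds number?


Step 1: Convert Dh to meters: Dh = 89e-6 m
Step 2: Re = rho * v * Dh / mu
Re = 1000 * 0.381 * 89e-6 / 0.0053
Re = 6.398


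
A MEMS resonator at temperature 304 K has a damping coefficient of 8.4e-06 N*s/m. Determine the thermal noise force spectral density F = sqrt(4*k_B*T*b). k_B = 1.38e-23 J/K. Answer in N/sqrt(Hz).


Step 1: Compute 4 * k_B * T * b
= 4 * 1.38e-23 * 304 * 8.4e-06
= 1.4096e-25 N^2/Hz
Step 2: F_noise = sqrt(1.4096e-25)
F_noise = 3.75e-13 N/sqrt(Hz)


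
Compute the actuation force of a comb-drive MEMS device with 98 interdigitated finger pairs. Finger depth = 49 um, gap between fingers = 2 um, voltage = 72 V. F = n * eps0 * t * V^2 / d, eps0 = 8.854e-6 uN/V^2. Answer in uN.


Step 1: Parameters: n=98, eps0=8.854e-6 uN/V^2, t=49 um, V=72 V, d=2 um
Step 2: V^2 = 5184
Step 3: F = 98 * 8.854e-6 * 49 * 5184 / 2
F = 110.204 uN


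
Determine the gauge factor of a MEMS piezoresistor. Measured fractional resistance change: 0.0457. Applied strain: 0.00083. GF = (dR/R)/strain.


Step 1: Identify values.
dR/R = 0.0457, strain = 0.00083
Step 2: GF = (dR/R) / strain = 0.0457 / 0.00083
GF = 55.1


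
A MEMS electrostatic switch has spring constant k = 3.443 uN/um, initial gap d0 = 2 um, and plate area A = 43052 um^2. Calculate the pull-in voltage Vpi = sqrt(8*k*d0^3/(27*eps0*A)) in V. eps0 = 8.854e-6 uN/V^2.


Step 1: Compute numerator: 8 * k * d0^3 = 8 * 3.443 * 2^3 = 220.352
Step 2: Compute denominator: 27 * eps0 * A = 27 * 8.854e-6 * 43052 = 10.291925
Step 3: Vpi = sqrt(220.352 / 10.291925)
Vpi = 4.63 V


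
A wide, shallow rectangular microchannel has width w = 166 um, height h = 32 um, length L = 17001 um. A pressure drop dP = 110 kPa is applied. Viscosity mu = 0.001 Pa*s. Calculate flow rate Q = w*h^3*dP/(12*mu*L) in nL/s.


Step 1: Convert all dimensions to SI (meters).
w = 166e-6 m, h = 32e-6 m, L = 17001e-6 m, dP = 110e3 Pa
Step 2: Q = w * h^3 * dP / (12 * mu * L)
Q = 166e-6 * (32e-6)^3 * 110e3 / (12 * 0.001 * 17001e-6) = 2.93288473e-09 m^3/s
Step 3: Convert Q from m^3/s to nL/s (1 m^3 = 1e12 nL, so multiply by 1e12).
Q = 2932.885 nL/s


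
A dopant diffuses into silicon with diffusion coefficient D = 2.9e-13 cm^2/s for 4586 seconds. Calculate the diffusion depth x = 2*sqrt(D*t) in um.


Step 1: Compute D*t = 2.9e-13 * 4586 = 1.32994e-09 cm^2
Step 2: sqrt(D*t) = 3.6468e-05 cm
Step 3: x = 2 * 3.6468e-05 cm = 7.2936e-05 cm
Step 4: Convert to um (1 cm = 1e4 um): x = 0.729 um


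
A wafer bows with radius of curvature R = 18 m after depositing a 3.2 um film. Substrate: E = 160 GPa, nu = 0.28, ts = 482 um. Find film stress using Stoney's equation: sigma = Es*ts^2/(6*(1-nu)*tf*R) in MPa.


Step 1: Compute numerator: Es * ts^2 = 160 * 482^2 = 37171840 (GPa*um^2)
Step 2: Compute denominator (R in um): 6*(1-nu)*tf*R = 6*0.72*3.2*18e6 = 248832000.0 (um^2)
Step 3: sigma (GPa) = 37171840 / 248832000.0 = 1.49385e-01 GPa
Step 4: Convert to MPa (x1000): sigma = 149.4 MPa
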